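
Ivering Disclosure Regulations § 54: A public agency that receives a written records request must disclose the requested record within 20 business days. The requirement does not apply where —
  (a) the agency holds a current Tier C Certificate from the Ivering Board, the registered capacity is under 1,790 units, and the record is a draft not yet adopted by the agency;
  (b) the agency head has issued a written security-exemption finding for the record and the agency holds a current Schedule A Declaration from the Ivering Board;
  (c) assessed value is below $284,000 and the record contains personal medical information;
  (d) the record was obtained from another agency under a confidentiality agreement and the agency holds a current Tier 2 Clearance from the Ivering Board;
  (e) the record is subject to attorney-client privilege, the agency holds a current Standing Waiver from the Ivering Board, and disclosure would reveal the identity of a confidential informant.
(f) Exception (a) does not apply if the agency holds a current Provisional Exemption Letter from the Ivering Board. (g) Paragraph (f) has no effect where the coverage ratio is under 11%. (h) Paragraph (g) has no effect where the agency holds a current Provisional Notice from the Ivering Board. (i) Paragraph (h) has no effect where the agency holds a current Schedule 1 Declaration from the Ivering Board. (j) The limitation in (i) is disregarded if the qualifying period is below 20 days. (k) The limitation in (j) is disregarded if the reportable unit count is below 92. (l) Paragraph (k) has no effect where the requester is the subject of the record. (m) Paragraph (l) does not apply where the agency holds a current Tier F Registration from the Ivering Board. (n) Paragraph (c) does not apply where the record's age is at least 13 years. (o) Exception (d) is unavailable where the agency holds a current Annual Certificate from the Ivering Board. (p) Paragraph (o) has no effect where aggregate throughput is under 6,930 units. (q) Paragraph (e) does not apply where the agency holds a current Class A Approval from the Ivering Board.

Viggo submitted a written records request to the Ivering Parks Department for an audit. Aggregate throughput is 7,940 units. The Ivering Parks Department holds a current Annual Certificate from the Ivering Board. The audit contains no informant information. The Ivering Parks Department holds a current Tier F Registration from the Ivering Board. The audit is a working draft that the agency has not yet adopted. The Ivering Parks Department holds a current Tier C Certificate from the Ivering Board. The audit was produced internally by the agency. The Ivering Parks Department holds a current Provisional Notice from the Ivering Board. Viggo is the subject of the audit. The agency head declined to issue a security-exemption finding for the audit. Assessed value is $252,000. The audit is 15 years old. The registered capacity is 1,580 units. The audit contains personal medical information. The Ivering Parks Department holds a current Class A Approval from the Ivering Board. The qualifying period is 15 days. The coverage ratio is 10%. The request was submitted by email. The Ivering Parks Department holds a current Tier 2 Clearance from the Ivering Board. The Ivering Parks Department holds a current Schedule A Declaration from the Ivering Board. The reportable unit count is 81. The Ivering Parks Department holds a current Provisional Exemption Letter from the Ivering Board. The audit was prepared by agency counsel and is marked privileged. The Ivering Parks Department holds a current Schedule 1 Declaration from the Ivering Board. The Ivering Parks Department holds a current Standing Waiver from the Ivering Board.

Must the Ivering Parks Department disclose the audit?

Exception (a) is satisfied on its face — a current Tier C Certificate is held; the registered capacity is 1,580 units, under the 1,790 units limit; the audit is an unadopted draft. Considering the limiting provisions: (f) would limit (a) — a current Provisional Exemption Letter is held — but (g) sets (f) aside: (g) operates against (f): the coverage ratio is 10%, under the 11% limit. (h) would limit (g) — a current Provisional Notice is held — but (i) sets (h) aside: (i) operates against (h): a current Schedule 1 Declaration is held. (j) applies (the qualifying period is 15 days, below the 20 days limit), but is itself disapplied by (k): (k) operates — the reportable unit count is 81, below the 92 limit. (l) applies (Viggo is the subject of the audit), but is set aside by (m): (m) operates against (l): a current Tier F Registration is held. So (a) applies.
Exception (b) does not apply: the agency head declined to issue a security-exemption finding.
Exception (c)'s conditions are all satisfied: assessed value is $252,000, below the $284,000 limit; the audit contains personal medical information. Turning to paragraph (n): (n) operates against (c): the record's age is 15 years, meeting the 13 years threshold. Exception (c) does not apply.
Exception (d) requires that the record was obtained from another agency under a confidentiality agreement; but the audit was produced internally, so (d) is unavailable.
Exception (e) does not apply: the audit contains no informant information.

No — exception (a) applies; the Ivering Parks Department is not required to disclose the audit.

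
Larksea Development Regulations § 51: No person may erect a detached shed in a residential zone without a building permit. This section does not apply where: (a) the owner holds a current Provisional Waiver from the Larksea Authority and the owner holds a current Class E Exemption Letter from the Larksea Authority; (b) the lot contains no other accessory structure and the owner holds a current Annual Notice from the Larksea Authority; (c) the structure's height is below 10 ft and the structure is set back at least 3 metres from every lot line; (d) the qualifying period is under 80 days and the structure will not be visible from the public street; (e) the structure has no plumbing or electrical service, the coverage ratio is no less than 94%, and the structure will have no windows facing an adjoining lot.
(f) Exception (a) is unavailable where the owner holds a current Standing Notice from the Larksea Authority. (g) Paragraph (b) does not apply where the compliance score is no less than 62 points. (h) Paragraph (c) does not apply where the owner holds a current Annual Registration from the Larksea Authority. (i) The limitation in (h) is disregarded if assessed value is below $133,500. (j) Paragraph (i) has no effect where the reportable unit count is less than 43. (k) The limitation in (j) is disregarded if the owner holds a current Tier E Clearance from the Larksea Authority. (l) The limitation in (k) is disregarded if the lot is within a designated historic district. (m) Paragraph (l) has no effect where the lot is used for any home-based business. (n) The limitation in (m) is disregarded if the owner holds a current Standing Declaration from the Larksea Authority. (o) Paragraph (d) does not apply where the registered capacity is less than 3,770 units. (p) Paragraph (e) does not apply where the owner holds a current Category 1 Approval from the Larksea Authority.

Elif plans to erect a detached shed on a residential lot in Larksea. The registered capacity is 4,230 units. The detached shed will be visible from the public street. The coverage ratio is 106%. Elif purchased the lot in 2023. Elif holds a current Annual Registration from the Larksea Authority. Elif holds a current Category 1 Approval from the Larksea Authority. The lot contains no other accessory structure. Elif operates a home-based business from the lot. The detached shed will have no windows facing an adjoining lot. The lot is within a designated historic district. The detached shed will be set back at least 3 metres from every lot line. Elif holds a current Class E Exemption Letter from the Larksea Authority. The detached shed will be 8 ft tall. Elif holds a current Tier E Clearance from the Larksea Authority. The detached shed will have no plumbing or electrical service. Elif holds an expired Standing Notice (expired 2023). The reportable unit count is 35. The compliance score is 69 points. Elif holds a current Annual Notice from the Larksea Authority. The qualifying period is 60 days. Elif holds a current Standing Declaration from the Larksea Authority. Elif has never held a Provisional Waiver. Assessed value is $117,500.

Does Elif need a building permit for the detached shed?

Exception (a) requires that the owner holds a current Provisional Waiver from the Larksea Authority; but the Provisional Waiver is not current, so (a) is unavailable.
Exception (b)'s conditions are all satisfied: the lot has no other accessory structure; a current Annual Notice is held. Turning to paragraph (g): (g) applies — the compliance score is 69 points, meeting the 62 points threshold. Exception (b) does not apply.
All of (c)'s requirements are met (the structure's height is 8 ft, below the 10 ft limit; the setback is at least 3 m on every side). Turning to paragraphs (h)–(n): (h) operates — a current Annual Registration is held. (i) would limit (h) — assessed value is $117,500, below the $133,500 limit — but (j) sets (i) aside: (j) operates against (i): the reportable unit count is 35, less than the 43 limit. (k) would limit (j) — a current Tier E Clearance is held — but (l) sets (k) aside: (l) operates against (k): the lot is in a historic district. (m) would limit (l) — a home-based business operates on the lot — but (n) sets (m) aside: (n) operates — a current Standing Declaration is held. Exception (c) does not apply.
Exception (d) does not apply: the structure will be visible from the street.
Exception (e): there is no plumbing or electrical service; the coverage ratio is 106%, meeting the 94% threshold; no windows face an adjoining lot — every condition holds. But applying paragraph (p): (p) applies — a current Category 1 Approval is held. Exception (e) does not apply.
No exception is made out. Elif falls within the general rule.

Yes — Elif must obtain a building permit.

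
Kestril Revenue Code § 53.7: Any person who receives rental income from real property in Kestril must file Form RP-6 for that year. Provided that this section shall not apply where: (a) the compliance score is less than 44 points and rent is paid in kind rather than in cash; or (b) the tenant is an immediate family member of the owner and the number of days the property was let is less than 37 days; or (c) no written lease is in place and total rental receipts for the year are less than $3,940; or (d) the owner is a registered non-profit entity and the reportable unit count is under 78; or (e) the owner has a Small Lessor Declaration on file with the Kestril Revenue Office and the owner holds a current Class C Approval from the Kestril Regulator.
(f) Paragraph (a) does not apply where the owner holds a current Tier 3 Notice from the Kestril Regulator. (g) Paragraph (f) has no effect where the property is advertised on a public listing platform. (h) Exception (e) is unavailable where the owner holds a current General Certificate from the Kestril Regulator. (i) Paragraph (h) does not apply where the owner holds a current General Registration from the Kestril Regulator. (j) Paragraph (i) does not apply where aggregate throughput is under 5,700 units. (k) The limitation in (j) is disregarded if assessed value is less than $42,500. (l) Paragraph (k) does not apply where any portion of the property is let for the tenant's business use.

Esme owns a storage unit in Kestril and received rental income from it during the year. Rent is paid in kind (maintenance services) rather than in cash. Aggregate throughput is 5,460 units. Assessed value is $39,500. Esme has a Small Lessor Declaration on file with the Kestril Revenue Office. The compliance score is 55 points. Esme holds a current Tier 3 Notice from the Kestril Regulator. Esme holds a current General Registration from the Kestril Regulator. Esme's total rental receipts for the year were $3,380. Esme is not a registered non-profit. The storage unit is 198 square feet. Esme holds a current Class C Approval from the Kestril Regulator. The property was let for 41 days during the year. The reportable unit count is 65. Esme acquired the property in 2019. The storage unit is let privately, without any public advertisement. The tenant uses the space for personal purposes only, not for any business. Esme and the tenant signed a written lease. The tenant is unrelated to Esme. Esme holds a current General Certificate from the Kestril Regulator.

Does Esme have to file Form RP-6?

No — exception (e) applies; Esme is not required to file Form RP-6.

Exception (a) does not apply: the compliance score is 55 points, not less than 44 points.
Exception (b) does not apply: the tenant is unrelated to the owner.
Exception (c) fails — a written lease is in place.
Exception (d) requires that the owner is a registered non-profit entity; but Esme is not a registered non-profit, so (d) is unavailable.
Exception (e): a Small Lessor Declaration is on file; a current Class C Approval is held — every condition holds. Applying paragraphs (h)–(l): (h) would limit (e) — a current General Certificate is held — but (i) sets (h) aside: (i) operates against (h): a current General Registration is held. (j) would limit (i) — aggregate throughput is 5,460 units, under the 5,700 units limit — but (k) sets (j) aside: (k) operates against (j): assessed value is $39,500, less than the $42,500 limit. (l), which would lift (k), does not operate here — the space is used for personal purposes only. Exception (e) stands.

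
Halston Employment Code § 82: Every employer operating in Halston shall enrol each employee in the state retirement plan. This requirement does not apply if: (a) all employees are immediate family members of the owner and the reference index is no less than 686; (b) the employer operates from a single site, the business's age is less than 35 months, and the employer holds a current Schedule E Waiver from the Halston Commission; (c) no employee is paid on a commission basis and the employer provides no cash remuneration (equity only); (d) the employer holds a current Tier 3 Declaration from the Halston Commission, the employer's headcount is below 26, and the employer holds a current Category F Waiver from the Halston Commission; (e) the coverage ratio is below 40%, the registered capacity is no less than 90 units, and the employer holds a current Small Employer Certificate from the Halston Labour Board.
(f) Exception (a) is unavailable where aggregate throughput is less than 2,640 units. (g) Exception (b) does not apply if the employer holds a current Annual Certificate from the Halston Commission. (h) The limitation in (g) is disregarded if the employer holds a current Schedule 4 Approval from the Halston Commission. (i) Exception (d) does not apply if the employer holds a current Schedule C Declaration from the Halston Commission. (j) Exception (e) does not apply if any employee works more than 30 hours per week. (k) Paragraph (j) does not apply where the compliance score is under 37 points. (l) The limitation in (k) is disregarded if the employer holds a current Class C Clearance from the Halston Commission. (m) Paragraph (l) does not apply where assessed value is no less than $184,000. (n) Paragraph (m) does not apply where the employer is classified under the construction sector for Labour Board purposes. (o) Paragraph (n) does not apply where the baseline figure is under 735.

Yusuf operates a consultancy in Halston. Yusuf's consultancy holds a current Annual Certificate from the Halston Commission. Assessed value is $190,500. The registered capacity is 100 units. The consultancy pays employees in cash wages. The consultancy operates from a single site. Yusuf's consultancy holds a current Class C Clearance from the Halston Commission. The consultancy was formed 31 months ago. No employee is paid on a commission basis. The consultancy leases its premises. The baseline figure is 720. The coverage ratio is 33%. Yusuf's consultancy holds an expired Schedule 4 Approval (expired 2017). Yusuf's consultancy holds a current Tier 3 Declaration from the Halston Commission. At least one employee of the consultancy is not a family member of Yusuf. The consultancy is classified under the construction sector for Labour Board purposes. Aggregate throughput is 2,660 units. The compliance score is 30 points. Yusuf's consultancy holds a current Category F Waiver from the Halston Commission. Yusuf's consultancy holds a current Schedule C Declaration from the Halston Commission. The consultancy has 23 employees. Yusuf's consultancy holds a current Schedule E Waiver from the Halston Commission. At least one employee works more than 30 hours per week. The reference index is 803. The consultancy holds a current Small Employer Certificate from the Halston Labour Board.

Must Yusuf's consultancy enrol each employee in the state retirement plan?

Exception (a) fails — at least one employee is not a family member.
Exception (b)'s conditions are all satisfied: the employer operates from a single site; the business's age is 31 months, less than the 35 months limit; a current Schedule E Waiver is held. However, paragraphs (g)–(h) must be considered: (g) operates against (b): a current Annual Certificate is held. (h), which would lift (g), is inapplicable — the Schedule 4 Approval is not current. Exception (b) does not apply.
Exception (c) requires that the employer provides no cash remuneration (equity only); but employees are paid cash wages, so (c) is unavailable.
Exception (d)'s conditions are all satisfied: a current Tier 3 Declaration is held; the employer's headcount is 23, below the 26 limit; a current Category F Waiver is held. But applying paragraph (i): (i) is engaged — a current Schedule C Declaration is held. So (d) is unavailable.
Exception (e)'s conditions are all satisfied: the coverage ratio is 33%, below the 40% limit; the registered capacity is 100 units, meeting the 90 units threshold; a current Small Employer Certificate is held. Applying paragraphs (j)–(o): (j) would limit (e) — at least one employee exceeds 30 hours/week — but (k) sets (j) aside: (k) operates against (j): the compliance score is 30 points, under the 37 points limit. (l) applies (a current Class C Clearance is held), but is set aside by (m): (m) operates against (l): assessed value is $190,500, meeting the $184,000 threshold. (n) would limit (m) — the consultancy is classified under the construction sector — but (o) sets (n) aside: (o) applies — the baseline figure is 720, under the 735 limit. Exception (e) stands.

No — exception (e) applies; Yusuf's consultancy is not required to enrol each employee in the state retirement plan.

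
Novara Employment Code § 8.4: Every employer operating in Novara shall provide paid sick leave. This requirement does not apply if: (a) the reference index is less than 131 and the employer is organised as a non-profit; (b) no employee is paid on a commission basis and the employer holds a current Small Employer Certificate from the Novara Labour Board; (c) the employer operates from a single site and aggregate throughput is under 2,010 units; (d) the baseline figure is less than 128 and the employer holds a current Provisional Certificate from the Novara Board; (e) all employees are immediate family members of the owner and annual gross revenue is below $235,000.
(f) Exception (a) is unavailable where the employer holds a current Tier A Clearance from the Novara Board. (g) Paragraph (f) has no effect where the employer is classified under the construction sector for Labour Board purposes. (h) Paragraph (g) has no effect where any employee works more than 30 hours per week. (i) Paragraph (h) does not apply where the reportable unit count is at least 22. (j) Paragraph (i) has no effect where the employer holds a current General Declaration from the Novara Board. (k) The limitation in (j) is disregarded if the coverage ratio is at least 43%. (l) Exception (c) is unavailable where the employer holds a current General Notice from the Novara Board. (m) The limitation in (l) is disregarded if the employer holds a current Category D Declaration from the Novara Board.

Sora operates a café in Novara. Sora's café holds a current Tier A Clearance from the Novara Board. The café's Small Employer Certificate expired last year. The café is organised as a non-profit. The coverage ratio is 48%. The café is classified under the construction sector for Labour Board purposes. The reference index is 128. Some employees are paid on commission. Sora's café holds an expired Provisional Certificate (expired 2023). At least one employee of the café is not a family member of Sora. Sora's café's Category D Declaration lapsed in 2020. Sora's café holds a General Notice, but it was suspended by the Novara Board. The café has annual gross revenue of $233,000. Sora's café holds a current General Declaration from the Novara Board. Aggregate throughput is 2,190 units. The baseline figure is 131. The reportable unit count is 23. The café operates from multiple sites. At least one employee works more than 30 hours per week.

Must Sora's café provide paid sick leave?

No — exception (a) applies; Sora's café is not required to provide paid sick leave.

Exception (a): the reference index is 128, less than the 131 limit; the employer is a non-profit — every condition holds. Under paragraphs (f)–(k): (f) would limit (a) — a current Tier A Clearance is held — but (g) sets (f) aside: (g) is triggered — the café is classified under the construction sector. (h) would limit (g) — at least one employee exceeds 30 hours/week — but (i) sets (h) aside: (i) operates against (h): the reportable unit count is 23, meeting the 22 threshold. (j) operates (a current General Declaration is held), but is itself disapplied by (k): (k) operates against (j): the coverage ratio is 48%, meeting the 43% threshold. (a) remains available.
Exception (b) fails — some employees are paid on commission.
Exception (c) does not apply: the employer operates from multiple sites.
Exception (d) requires that the baseline figure is less than 128; but the baseline figure is 131, not less than 128, so (d) is unavailable.
Exception (e) does not apply: at least one employee is not a family member.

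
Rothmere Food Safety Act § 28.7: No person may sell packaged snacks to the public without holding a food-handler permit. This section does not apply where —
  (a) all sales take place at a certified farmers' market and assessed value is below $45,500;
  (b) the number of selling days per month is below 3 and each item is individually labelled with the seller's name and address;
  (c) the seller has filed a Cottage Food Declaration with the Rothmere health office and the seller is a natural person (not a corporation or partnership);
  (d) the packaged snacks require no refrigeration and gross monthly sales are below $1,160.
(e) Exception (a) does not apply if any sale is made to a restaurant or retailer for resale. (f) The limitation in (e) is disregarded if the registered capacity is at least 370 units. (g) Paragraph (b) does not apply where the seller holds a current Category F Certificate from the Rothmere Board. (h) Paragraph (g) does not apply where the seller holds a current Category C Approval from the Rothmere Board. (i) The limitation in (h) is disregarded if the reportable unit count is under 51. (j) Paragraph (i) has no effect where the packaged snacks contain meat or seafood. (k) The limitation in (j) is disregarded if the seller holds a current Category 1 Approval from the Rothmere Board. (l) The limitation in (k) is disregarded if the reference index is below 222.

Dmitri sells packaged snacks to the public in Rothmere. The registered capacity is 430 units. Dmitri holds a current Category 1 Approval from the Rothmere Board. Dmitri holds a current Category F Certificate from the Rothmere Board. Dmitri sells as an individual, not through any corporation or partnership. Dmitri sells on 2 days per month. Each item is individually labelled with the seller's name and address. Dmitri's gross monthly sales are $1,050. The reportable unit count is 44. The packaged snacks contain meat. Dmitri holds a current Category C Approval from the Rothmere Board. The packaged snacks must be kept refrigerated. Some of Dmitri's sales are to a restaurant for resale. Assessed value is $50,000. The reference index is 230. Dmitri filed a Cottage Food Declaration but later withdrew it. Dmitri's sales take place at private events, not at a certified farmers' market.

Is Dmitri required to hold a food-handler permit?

Exception (a) fails — sales are at private events, not a certified farmers' market.
Exception (b): the number of selling days per month is 2, below the 3 limit; items are individually labelled — every condition holds. However, paragraphs (g)–(l) must be considered: (g) operates against (b): a current Category F Certificate is held. (h) applies (a current Category C Approval is held), but is itself disapplied by (i): (i) operates against (h): the reportable unit count is 44, under the 51 limit. (j) would limit (i) — the packaged snacks contain meat — but (k) sets (j) aside: (k) is triggered — a current Category 1 Approval is held. (l), which would lift (k), is not triggered — the reference index is 230, not below 222. Exception (b) does not apply.
Exception (c) does not apply: the Cottage Food Declaration was withdrawn.
Exception (d) requires that the packaged snacks require no refrigeration; but the packaged snacks require refrigeration, so (d) is unavailable.
Every exception is unavailable, so the rule governs.

Yes — Dmitri must hold a food-handler permit.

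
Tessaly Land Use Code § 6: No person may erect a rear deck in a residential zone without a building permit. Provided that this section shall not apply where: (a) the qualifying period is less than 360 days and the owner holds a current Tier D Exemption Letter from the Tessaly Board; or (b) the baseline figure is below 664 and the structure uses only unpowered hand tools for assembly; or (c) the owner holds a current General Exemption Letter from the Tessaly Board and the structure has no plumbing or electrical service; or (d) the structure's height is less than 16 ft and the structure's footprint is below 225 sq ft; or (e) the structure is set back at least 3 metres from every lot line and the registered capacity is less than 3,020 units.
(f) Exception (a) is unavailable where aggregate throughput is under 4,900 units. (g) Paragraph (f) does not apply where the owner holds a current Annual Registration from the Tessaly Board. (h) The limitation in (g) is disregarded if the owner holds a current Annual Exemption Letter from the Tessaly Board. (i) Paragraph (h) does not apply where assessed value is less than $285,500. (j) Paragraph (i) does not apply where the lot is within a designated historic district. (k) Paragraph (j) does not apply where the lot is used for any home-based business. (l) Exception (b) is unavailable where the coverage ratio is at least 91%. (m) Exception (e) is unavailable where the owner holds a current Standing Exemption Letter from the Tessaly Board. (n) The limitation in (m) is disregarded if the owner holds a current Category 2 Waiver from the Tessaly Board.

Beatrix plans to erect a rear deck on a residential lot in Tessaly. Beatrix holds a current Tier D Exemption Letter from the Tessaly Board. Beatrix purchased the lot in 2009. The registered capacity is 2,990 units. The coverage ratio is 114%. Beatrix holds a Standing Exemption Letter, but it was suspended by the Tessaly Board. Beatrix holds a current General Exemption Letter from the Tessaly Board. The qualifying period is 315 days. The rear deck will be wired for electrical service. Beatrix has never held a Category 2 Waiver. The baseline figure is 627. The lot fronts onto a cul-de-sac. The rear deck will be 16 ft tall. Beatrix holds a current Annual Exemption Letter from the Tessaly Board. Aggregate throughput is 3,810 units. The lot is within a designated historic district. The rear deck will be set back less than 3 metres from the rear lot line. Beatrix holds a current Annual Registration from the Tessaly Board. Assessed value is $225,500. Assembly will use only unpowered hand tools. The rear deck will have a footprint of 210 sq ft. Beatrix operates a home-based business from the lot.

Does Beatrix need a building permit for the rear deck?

All of (a)'s requirements are met (the qualifying period is 315 days, less than the 360 days limit; a current Tier D Exemption Letter is held). Applying paragraphs (f)–(k): (f) would limit (a) — aggregate throughput is 3,810 units, under the 4,900 units limit — but (g) sets (f) aside: (g) is triggered — a current Annual Registration is held. (h) would limit (g) — a current Annual Exemption Letter is held — but (i) sets (h) aside: (i) is engaged — assessed value is $225,500, less than the $285,500 limit. (j) is triggered (the lot is in a historic district), but is overridden by (k): (k) operates against (j): a home-based business operates on the lot. Exception (a) stands.
Exception (b) is satisfied on its face — the baseline figure is 627, below the 664 limit; assembly uses only hand tools. Turning to paragraph (l): (l) operates — the coverage ratio is 114%, meeting the 91% threshold. (b) is therefore removed.
Exception (c) does not apply: electrical service is planned.
Exception (d) requires that the structure's height is less than 16 ft; but the structure's height is 16 ft, not less than 16 ft, so (d) is unavailable.
Exception (e) requires that the structure is set back at least 3 metres from every lot line; but the rear setback is under 3 m, so (e) is unavailable.

No — exception (a) applies; Beatrix does not need a building permit.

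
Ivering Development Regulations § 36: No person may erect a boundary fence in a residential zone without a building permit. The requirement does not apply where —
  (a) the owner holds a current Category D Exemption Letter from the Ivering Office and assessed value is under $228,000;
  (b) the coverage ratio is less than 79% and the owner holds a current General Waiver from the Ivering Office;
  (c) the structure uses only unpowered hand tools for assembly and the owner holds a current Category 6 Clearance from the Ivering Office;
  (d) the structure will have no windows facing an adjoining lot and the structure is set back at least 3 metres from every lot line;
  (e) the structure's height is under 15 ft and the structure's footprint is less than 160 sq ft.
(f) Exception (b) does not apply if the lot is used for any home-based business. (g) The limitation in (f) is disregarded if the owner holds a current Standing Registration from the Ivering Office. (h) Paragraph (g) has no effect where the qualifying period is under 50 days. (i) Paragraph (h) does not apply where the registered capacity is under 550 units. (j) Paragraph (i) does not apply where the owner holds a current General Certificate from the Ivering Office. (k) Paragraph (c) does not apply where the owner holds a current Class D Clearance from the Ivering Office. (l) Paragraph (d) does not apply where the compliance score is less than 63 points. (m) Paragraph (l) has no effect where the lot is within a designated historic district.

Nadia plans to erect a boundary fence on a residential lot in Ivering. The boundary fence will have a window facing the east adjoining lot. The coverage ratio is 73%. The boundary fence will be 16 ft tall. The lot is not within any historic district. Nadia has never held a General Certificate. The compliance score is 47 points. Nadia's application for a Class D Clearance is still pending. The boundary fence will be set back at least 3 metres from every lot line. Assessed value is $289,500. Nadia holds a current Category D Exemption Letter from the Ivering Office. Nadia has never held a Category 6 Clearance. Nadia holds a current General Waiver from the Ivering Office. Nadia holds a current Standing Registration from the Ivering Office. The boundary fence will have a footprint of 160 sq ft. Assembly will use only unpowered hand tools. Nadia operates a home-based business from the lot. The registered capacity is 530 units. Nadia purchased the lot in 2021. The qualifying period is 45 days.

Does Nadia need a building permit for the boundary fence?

No — exception (b) applies; Nadia does not need a building permit.

Exception (a) does not apply: assessed value is $289,500, not under $228,000.
Exception (b) is satisfied on its face — the coverage ratio is 73%, less than the 79% limit; a current General Waiver is held. As to paragraphs (f)–(j): (f) applies (a home-based business operates on the lot), but is set aside by (g): (g) applies — a current Standing Registration is held. (h) would limit (g) — the qualifying period is 45 days, under the 50 days limit — but (i) sets (h) aside: (i) is triggered — the registered capacity is 530 units, under the 550 units limit. (j) is not triggered (there is no General Certificate in force), so (i) stands. (b) remains available.
Exception (c) does not apply: there is no Category 6 Clearance in force.
Exception (d) does not apply: a window faces an adjoining lot.
Exception (e) fails — the structure's height is 16 ft, not under 15 ft.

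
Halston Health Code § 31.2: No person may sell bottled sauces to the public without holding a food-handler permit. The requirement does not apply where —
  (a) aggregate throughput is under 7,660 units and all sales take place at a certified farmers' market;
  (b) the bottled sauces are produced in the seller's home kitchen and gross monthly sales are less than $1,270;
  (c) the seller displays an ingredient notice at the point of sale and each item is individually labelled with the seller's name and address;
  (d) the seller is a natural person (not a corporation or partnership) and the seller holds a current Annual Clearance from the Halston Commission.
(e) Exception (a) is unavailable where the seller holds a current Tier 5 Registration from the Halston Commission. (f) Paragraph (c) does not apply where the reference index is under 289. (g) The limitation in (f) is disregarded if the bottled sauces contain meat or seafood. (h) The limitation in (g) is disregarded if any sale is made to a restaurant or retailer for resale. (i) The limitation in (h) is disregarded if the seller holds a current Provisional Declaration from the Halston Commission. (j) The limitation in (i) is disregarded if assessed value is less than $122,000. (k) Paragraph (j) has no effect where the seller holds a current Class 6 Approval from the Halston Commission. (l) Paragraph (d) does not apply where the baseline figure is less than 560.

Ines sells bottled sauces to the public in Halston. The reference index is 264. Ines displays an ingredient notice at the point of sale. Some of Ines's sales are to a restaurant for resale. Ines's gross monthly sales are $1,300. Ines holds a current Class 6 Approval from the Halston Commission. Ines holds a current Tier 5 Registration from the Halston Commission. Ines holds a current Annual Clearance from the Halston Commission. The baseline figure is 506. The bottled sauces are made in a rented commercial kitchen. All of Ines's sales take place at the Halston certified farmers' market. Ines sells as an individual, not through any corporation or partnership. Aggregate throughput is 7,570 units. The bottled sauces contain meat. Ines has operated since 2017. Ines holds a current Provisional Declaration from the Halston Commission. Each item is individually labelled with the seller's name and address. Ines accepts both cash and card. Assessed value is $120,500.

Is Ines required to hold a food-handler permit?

All of (a)'s requirements are met (aggregate throughput is 7,570 units, under the 7,660 units limit; all sales are at a certified farmers' market). However, paragraph (e) must be considered: (e) is engaged — a current Tier 5 Registration is held. (a) is therefore removed.
Exception (b) fails — the bottled sauces are made in a commercial kitchen, not a home kitchen.
Exception (c): an ingredient notice is displayed; items are individually labelled — every condition holds. Applying paragraphs (f)–(k): (f) would limit (c) — the reference index is 264, under the 289 limit — but (g) sets (f) aside: (g) operates against (f): the bottled sauces contain meat. (h) is engaged (some sales are to a restaurant for resale), but yields to (i): (i) is engaged — a current Provisional Declaration is held. (j) operates (assessed value is $120,500, less than the $122,000 limit), but is itself disapplied by (k): (k) operates against (j): a current Class 6 Approval is held. (c) remains available.
Exception (d): the seller is a natural person; a current Annual Clearance is held — every condition holds. However, paragraph (l) must be considered: (l) applies — the baseline figure is 506, less than the 560 limit. So (d) is unavailable.

No — exception (c) applies; Ines is not required to hold a food-handler permit.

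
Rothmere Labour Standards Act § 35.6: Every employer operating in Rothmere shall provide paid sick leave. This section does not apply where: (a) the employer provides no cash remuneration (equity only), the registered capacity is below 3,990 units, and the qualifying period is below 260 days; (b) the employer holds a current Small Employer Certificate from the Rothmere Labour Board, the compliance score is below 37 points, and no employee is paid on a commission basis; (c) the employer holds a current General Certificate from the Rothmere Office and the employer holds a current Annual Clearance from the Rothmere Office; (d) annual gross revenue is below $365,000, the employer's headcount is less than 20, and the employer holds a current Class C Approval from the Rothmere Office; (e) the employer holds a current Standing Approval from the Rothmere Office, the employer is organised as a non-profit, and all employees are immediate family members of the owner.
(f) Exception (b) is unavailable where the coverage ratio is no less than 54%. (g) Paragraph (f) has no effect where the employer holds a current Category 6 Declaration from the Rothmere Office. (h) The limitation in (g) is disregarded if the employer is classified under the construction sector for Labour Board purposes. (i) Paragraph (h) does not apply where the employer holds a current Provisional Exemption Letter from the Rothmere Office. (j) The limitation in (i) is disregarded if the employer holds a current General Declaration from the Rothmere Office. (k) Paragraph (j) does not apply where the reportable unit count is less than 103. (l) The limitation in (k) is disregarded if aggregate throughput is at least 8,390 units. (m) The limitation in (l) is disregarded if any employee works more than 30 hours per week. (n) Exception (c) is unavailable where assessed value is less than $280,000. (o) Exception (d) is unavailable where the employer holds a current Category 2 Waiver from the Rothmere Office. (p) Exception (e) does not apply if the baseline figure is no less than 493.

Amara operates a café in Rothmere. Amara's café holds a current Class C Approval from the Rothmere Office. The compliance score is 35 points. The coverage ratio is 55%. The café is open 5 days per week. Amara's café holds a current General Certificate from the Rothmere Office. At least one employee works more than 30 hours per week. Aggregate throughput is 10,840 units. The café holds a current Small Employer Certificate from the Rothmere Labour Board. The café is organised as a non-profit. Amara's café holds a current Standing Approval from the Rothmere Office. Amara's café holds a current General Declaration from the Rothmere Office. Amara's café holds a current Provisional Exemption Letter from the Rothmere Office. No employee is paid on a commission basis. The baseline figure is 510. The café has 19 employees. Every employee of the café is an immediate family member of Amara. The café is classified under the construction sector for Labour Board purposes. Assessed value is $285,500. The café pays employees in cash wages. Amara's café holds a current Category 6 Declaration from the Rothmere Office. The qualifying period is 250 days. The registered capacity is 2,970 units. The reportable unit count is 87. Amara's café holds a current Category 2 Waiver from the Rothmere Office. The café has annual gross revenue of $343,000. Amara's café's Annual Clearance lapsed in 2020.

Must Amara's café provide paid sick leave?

Exception (a) does not apply: employees are paid cash wages.
All of (b)'s requirements are met (a current Small Employer Certificate is held; the compliance score is 35 points, below the 37 points limit; no employee is paid on commission). Considering the limiting provisions: (f) operates (the coverage ratio is 55%, meeting the 54% threshold), but is set aside by (g): (g) operates — a current Category 6 Declaration is held. (h) would limit (g) — the café is classified under the construction sector — but (i) sets (h) aside: (i) is engaged — a current Provisional Exemption Letter is held. (j) would limit (i) — a current General Declaration is held — but (k) sets (j) aside: (k) is engaged — the reportable unit count is 87, less than the 103 limit. (l) would limit (k) — aggregate throughput is 10,840 units, meeting the 8,390 units threshold — but (m) sets (l) aside: (m) applies — at least one employee exceeds 30 hours/week. So (b) applies.
Exception (c) does not apply: there is no Annual Clearance in force.
All of (d)'s requirements are met (annual gross revenue is $343,000, below the $365,000 limit; the employer's headcount is 19, less than the 20 limit; a current Class C Approval is held). However, paragraph (o) must be considered: (o) operates against (d): a current Category 2 Waiver is held. Exception (d) does not apply.
Exception (e)'s conditions are all satisfied: a current Standing Approval is held; the employer is a non-profit; every employee is an immediate family member. Turning to paragraph (p): (p) operates against (e): the baseline figure is 510, meeting the 493 threshold. So (e) is unavailable.

No — exception (b) applies; Amara's café is not required to provide paid sick leave.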